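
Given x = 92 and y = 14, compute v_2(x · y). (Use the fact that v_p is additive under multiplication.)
v_2(1288) = 3

v_p(x) = 2 (factor: 92 = 2^2 · 23); v_p(y) = 1 (factor: 14 = 2^1 · 7). Additivity: v_p(xy) = v_p(x) + v_p(y) = 2 + 1 = 3. (Direct check: xy = 1288 = 2^3 · (161).)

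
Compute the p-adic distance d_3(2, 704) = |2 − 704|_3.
d_3(2, 704) = 1/27

Step 1 — x − y = 2 − 704 = -702. Step 2 — v_3(-702) = 3 (factor: -702 = −(3^3 · 26); the sign does not affect v_p). Step 3 — |x − y|_3 = 3^{-3} = 1/27.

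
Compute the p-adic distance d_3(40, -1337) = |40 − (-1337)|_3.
d_3(40, -1337) = 1/81

Step 1 — x − y = 40 − (-1337) = 1377. Step 2 — v_3(1377) = 4 (factor: 1377 = (3^4 · 17); the sign does not affect v_p). Step 3 — |x − y|_3 = 3^{-4} = 1/81.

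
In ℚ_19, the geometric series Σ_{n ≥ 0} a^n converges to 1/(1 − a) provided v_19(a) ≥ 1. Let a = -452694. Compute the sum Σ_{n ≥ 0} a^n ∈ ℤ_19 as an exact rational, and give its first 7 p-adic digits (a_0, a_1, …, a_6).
Σ a^n = 1/(1 − a) = 1/452695;  first 7 digits = (1, 0, 0, 10, 15, 18, 4)

v_19(a) = 3 ≥ 1, so the series converges in ℤ_19 to 1/(1 − a) = 1/(1 − (-452694)) = 1/452695. Expand this rational in ℤ_19: compute digits iteratively via d_i = x_i mod 19, x_{i+1} = (x_i − d_i)/19. The first 7 digits are (1, 0, 0, 10, 15, 18, 4).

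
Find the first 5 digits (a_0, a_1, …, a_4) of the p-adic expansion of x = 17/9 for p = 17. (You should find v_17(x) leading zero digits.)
(a_0, …, a_4) = (0, 2, 15, 1, 15)

v_17(17/9) = 1, so a_0 = ... = a_0 = 0. Factor out: x = 17^1 · u with u = 1/9 a unit in ℤ_17. Expand u iteratively via a_{v+i} = u_i mod 17, u_{i+1} = (u_i − a_{v+i})/17:
  u_0 = 1/9;  a_1 = 2;  u_1 = (u_0 − 2)/17 = -1/9
  u_1 = -1/9;  a_2 = 15;  u_2 = (u_1 − 15)/17 = -8/9
  u_2 = -8/9;  a_3 = 1;  u_3 = (u_2 − 1)/17 = -1/9
  u_3 = -1/9;  a_4 = 15;  u_4 = (u_3 − 15)/17 = -8/9
Digits: (0, 2, 15, 1, 15).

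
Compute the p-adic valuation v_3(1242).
v_3(1242) = 3

v_3(n) is the largest exponent k such that 3^k divides n. Factor out: 1242 = 3^3 · 46. (Sign doesn't affect v_p.) So v_3(1242) = 3.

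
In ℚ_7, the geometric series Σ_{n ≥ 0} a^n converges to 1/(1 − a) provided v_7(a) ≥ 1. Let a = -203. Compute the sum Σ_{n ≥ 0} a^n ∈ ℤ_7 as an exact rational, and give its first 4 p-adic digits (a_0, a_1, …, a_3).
Σ a^n = 1/(1 − a) = 1/204;  first 4 digits = (1, 6, 3, 6)

v_7(a) = 1 ≥ 1, so the series converges in ℤ_7 to 1/(1 − a) = 1/(1 − (-203)) = 1/204. Expand this rational in ℤ_7: compute digits iteratively via d_i = x_i mod 7, x_{i+1} = (x_i − d_i)/7. The first 4 digits are (1, 6, 3, 6).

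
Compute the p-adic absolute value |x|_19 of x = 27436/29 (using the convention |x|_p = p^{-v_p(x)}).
|27436/29|_19 = 1/6859

Step 1 — compute v_19(x) by factoring powers of 19 out of the numerator and denominator: v_19(27436/29) = 3. Step 2 — apply |x|_p = p^{-v_p(x)} = 19^{-3} = 1/6859.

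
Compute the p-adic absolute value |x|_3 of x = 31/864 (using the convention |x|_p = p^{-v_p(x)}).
|31/864|_3 = 27

Step 1 — compute v_3(x) by factoring powers of 3 out of the numerator and denominator: v_3(31/864) = -3. Step 2 — apply |x|_p = p^{-v_p(x)} = 3^{3} = 27.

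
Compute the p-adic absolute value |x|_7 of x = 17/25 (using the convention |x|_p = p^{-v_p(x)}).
|17/25|_7 = 1

Step 1 — compute v_7(x) by factoring powers of 7 out of the numerator and denominator: v_7(17/25) = 0. Step 2 — apply |x|_p = p^{-v_p(x)} = 7^{0} = 1.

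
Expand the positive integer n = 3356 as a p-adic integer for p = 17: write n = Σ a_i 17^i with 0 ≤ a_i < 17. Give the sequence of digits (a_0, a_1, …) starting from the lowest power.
(a_0, a_1, …) = (7, 10, 11)

Repeated division by 17 gives the digits low-to-high: 3356 = 7 + 10·17^1 + 11·17^2. Digit sequence: (7, 10, 11).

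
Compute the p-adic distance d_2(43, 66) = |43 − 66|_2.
d_2(43, 66) = 1

Step 1 — x − y = 43 − 66 = -23. Step 2 — v_2(-23) = 0 (factor: -23 = −(2^0 · 23); the sign does not affect v_p). Step 3 — |x − y|_2 = 2^{0} = 1.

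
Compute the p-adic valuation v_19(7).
v_19(7) = 0

v_19(n) is the largest exponent k such that 19^k divides n. Factor out: 7 = 19^0 · 7. (Sign doesn't affect v_p.) So v_19(7) = 0.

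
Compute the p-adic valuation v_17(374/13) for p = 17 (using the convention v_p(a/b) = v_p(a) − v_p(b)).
v_17(374/13) = 1

Factor powers of 17 from the numerator and denominator of the reduced fraction: 374 = 17^1 · 22 and 13 = 17^0 · 13. Apply v_p(a/b) = v_p(a) − v_p(b): v_17(374/13) = 1 − 0 = 1.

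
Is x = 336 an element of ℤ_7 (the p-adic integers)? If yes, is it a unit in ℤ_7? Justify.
x ∈ ℤ_7 but not a unit; v_7(x) = 1 > 0

ℤ_7 = {x ∈ ℚ_7 : v_7(x) ≥ 0} and ℤ_7^× = {x ∈ ℤ_7 : v_7(x) = 0}. Here v_7(336) = v_7(num) − v_7(den) = 1; compare against these criteria.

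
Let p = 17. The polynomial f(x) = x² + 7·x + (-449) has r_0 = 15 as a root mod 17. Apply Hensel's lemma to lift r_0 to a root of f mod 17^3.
r_2 = 2174 (mod 4913)

Hensel: r_{i+1} = r_i − f(r_i)·(f′(r_i))^{-1} mod 17^{i+2}, f′(x) = 2x + 7. Iterate:
  r_0 = 15 (mod 17)
  r_1 = 151 (mod 289)
  r_2 = 2174 (mod 4913)
Final: r = 2174 satisfies f(r) ≡ 0 mod 17^3.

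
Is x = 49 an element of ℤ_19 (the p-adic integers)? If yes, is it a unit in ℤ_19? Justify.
x ∈ ℤ_19^× (unit); v_19(x) = 0

ℤ_19 = {x ∈ ℚ_19 : v_19(x) ≥ 0} and ℤ_19^× = {x ∈ ℤ_19 : v_19(x) = 0}. Here v_19(49) = v_19(num) − v_19(den) = 0; compare against these criteria.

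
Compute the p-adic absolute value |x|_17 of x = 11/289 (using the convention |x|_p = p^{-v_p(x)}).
|11/289|_17 = 289

Step 1 — compute v_17(x) by factoring powers of 17 out of the numerator and denominator: v_17(11/289) = -2. Step 2 — apply |x|_p = p^{-v_p(x)} = 17^{2} = 289.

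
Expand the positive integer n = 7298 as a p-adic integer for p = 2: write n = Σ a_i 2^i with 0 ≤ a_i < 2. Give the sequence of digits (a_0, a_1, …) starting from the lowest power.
(a_0, a_1, …) = (0, 1, 0, 0, 0, 0, 0, 1, 0, 0, 1, 1, 1)

Repeated division by 2 gives the digits low-to-high: 7298 = 1·2^1 + 1·2^7 + 1·2^10 + 1·2^11 + 1·2^12. Digit sequence: (0, 1, 0, 0, 0, 0, 0, 1, 0, 0, 1, 1, 1).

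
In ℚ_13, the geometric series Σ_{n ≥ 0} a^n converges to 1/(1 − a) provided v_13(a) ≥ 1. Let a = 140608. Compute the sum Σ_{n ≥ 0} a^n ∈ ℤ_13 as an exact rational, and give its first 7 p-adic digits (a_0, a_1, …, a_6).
Σ a^n = 1/(1 − a) = -1/140607;  first 7 digits = (1, 0, 0, 12, 4, 0, 1)

v_13(a) = 3 ≥ 1, so the series converges in ℤ_13 to 1/(1 − a) = 1/(1 − 140608) = -1/140607. Expand this rational in ℤ_13: compute digits iteratively via d_i = x_i mod 13, x_{i+1} = (x_i − d_i)/13. The first 7 digits are (1, 0, 0, 12, 4, 0, 1).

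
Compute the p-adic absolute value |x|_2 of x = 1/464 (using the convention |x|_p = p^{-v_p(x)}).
|1/464|_2 = 16

Step 1 — compute v_2(x) by factoring powers of 2 out of the numerator and denominator: v_2(1/464) = -4. Step 2 — apply |x|_p = p^{-v_p(x)} = 2^{4} = 16.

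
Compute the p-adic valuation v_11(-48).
v_11(-48) = 0

v_11(n) is the largest exponent k such that 11^k divides n. Factor out: -48 = -11^0 · 48. (Sign doesn't affect v_p.) So v_11(-48) = 0.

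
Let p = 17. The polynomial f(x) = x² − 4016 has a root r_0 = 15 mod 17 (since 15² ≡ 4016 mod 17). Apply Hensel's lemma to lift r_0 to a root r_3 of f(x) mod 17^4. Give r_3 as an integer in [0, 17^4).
r_3 = 82227 (mod 83521)

Hensel's recurrence: r_{i+1} = r_i − f(r_i)·(f′(r_i))^{-1} mod 17^{i+2}, with f′(x) = 2x. Iterate:
  r_0 = 15 (mod 17)
  r_1 = 151 (mod 289)
  r_2 = 3619 (mod 4913)
  r_3 = 82227 (mod 83521)
Final: r_3 = 82227, and one checks f(r_3) ≡ 0 mod 17^4.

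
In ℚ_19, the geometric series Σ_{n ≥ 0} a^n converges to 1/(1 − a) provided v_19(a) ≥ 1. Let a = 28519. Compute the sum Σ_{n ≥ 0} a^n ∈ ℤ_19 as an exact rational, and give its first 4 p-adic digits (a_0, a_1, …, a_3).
Σ a^n = 1/(1 − a) = -1/28518;  first 4 digits = (1, 0, 3, 4)

v_19(a) = 2 ≥ 1, so the series converges in ℤ_19 to 1/(1 − a) = 1/(1 − 28519) = -1/28518. Expand this rational in ℤ_19: compute digits iteratively via d_i = x_i mod 19, x_{i+1} = (x_i − d_i)/19. The first 4 digits are (1, 0, 3, 4).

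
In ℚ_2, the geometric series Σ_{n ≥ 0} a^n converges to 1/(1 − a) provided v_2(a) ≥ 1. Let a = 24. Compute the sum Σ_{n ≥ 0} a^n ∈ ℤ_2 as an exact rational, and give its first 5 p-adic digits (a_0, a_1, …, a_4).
Σ a^n = 1/(1 − a) = -1/23;  first 5 digits = (1, 0, 0, 1, 1)

v_2(a) = 3 ≥ 1, so the series converges in ℤ_2 to 1/(1 − a) = 1/(1 − 24) = -1/23. Expand this rational in ℤ_2: compute digits iteratively via d_i = x_i mod 2, x_{i+1} = (x_i − d_i)/2. The first 5 digits are (1, 0, 0, 1, 1).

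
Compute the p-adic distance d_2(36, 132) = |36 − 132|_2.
d_2(36, 132) = 1/32

Step 1 — x − y = 36 − 132 = -96. Step 2 — v_2(-96) = 5 (factor: -96 = −(2^5 · 3); the sign does not affect v_p). Step 3 — |x − y|_2 = 2^{-5} = 1/32.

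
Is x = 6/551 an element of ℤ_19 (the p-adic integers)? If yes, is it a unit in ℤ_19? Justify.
x ∉ ℤ_19 (v_19(x) = -1 < 0)

ℤ_19 = {x ∈ ℚ_19 : v_19(x) ≥ 0} and ℤ_19^× = {x ∈ ℤ_19 : v_19(x) = 0}. Here v_19(6/551) = v_19(num) − v_19(den) = -1; compare against these criteria.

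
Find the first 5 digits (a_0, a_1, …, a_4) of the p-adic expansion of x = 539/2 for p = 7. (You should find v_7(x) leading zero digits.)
(a_0, …, a_4) = (0, 0, 2, 4, 3)

v_7(539/2) = 2, so a_0 = ... = a_1 = 0. Factor out: x = 7^2 · u with u = 11/2 a unit in ℤ_7. Expand u iteratively via a_{v+i} = u_i mod 7, u_{i+1} = (u_i − a_{v+i})/7:
  u_0 = 11/2;  a_2 = 2;  u_1 = (u_0 − 2)/7 = 1/2
  u_1 = 1/2;  a_3 = 4;  u_2 = (u_1 − 4)/7 = -1/2
  u_2 = -1/2;  a_4 = 3;  u_3 = (u_2 − 3)/7 = -1/2
Digits: (0, 0, 2, 4, 3).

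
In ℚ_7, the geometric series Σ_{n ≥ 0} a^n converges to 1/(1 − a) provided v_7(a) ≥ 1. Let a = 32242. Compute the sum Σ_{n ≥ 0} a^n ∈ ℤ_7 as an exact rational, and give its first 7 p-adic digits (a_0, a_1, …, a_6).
Σ a^n = 1/(1 − a) = -1/32241;  first 7 digits = (1, 0, 0, 3, 6, 1, 2)

v_7(a) = 3 ≥ 1, so the series converges in ℤ_7 to 1/(1 − a) = 1/(1 − 32242) = -1/32241. Expand this rational in ℤ_7: compute digits iteratively via d_i = x_i mod 7, x_{i+1} = (x_i − d_i)/7. The first 7 digits are (1, 0, 0, 3, 6, 1, 2).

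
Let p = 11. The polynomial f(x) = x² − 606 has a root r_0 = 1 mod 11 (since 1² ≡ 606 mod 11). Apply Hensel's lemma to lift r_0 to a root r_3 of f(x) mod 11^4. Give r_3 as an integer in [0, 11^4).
r_3 = 7624 (mod 14641)

Hensel's recurrence: r_{i+1} = r_i − f(r_i)·(f′(r_i))^{-1} mod 11^{i+2}, with f′(x) = 2x. Iterate:
  r_0 = 1 (mod 11)
  r_1 = 1 (mod 121)
  r_2 = 969 (mod 1331)
  r_3 = 7624 (mod 14641)
Final: r_3 = 7624, and one checks f(r_3) ≡ 0 mod 11^4.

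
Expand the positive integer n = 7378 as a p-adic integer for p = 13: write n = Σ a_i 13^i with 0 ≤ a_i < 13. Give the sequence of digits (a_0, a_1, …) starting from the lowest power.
(a_0, a_1, …) = (7, 8, 4, 3)

Repeated division by 13 gives the digits low-to-high: 7378 = 7 + 8·13^1 + 4·13^2 + 3·13^3. Digit sequence: (7, 8, 4, 3).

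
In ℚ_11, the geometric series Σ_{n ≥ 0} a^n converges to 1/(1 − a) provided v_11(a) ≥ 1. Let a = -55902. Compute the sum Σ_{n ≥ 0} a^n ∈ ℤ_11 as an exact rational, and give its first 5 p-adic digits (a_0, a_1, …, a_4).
Σ a^n = 1/(1 − a) = 1/55903;  first 5 digits = (1, 0, 0, 2, 7)

v_11(a) = 3 ≥ 1, so the series converges in ℤ_11 to 1/(1 − a) = 1/(1 − (-55902)) = 1/55903. Expand this rational in ℤ_11: compute digits iteratively via d_i = x_i mod 11, x_{i+1} = (x_i − d_i)/11. The first 5 digits are (1, 0, 0, 2, 7).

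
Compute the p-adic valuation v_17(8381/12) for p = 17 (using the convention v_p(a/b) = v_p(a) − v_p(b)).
v_17(8381/12) = 2

Factor powers of 17 from the numerator and denominator of the reduced fraction: 8381 = 17^2 · 29 and 12 = 17^0 · 12. Apply v_p(a/b) = v_p(a) − v_p(b): v_17(8381/12) = 2 − 0 = 2.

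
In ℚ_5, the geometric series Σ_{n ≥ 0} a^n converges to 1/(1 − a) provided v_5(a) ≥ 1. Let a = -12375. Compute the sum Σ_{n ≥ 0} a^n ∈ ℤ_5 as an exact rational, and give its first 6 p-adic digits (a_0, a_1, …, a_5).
Σ a^n = 1/(1 − a) = 1/12376;  first 6 digits = (1, 0, 0, 1, 0, 1)

v_5(a) = 3 ≥ 1, so the series converges in ℤ_5 to 1/(1 − a) = 1/(1 − (-12375)) = 1/12376. Expand this rational in ℤ_5: compute digits iteratively via d_i = x_i mod 5, x_{i+1} = (x_i − d_i)/5. The first 6 digits are (1, 0, 0, 1, 0, 1).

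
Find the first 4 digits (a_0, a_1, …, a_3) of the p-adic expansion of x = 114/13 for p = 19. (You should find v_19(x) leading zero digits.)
(a_0, …, a_3) = (0, 18, 2, 13)

v_19(114/13) = 1, so a_0 = ... = a_0 = 0. Factor out: x = 19^1 · u with u = 6/13 a unit in ℤ_19. Expand u iteratively via a_{v+i} = u_i mod 19, u_{i+1} = (u_i − a_{v+i})/19:
  u_0 = 6/13;  a_1 = 18;  u_1 = (u_0 − 18)/19 = -12/13
  u_1 = -12/13;  a_2 = 2;  u_2 = (u_1 − 2)/19 = -2/13
  u_2 = -2/13;  a_3 = 13;  u_3 = (u_2 − 13)/19 = -9/13
Digits: (0, 18, 2, 13).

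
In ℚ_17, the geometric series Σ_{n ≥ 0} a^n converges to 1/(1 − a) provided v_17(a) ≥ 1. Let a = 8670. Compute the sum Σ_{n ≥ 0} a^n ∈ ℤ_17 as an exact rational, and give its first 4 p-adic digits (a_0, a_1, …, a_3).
Σ a^n = 1/(1 − a) = -1/8669;  first 4 digits = (1, 0, 13, 1)

v_17(a) = 2 ≥ 1, so the series converges in ℤ_17 to 1/(1 − a) = 1/(1 − 8670) = -1/8669. Expand this rational in ℤ_17: compute digits iteratively via d_i = x_i mod 17, x_{i+1} = (x_i − d_i)/17. The first 4 digits are (1, 0, 13, 1).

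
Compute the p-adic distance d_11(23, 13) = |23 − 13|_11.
d_11(23, 13) = 1

Step 1 — x − y = 23 − 13 = 10. Step 2 — v_11(10) = 0 (factor: 10 = (11^0 · 10); the sign does not affect v_p). Step 3 — |x − y|_11 = 11^{0} = 1.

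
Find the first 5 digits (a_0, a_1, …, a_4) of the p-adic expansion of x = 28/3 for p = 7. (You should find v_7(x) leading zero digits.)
(a_0, …, a_4) = (0, 6, 4, 4, 4)

v_7(28/3) = 1, so a_0 = ... = a_0 = 0. Factor out: x = 7^1 · u with u = 4/3 a unit in ℤ_7. Expand u iteratively via a_{v+i} = u_i mod 7, u_{i+1} = (u_i − a_{v+i})/7:
  u_0 = 4/3;  a_1 = 6;  u_1 = (u_0 − 6)/7 = -2/3
  u_1 = -2/3;  a_2 = 4;  u_2 = (u_1 − 4)/7 = -2/3
  u_2 = -2/3;  a_3 = 4;  u_3 = (u_2 − 4)/7 = -2/3
  u_3 = -2/3;  a_4 = 4;  u_4 = (u_3 − 4)/7 = -2/3
Digits: (0, 6, 4, 4, 4).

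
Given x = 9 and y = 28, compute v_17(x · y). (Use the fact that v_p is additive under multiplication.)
v_17(252) = 0

v_p(x) = 0 (factor: 9 = 17^0 · 9); v_p(y) = 0 (factor: 28 = 17^0 · 28). Additivity: v_p(xy) = v_p(x) + v_p(y) = 0 + 0 = 0. (Direct check: xy = 252 = 17^0 · (252).)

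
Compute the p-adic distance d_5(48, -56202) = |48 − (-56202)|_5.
d_5(48, -56202) = 1/3125

Step 1 — x − y = 48 − (-56202) = 56250. Step 2 — v_5(56250) = 5 (factor: 56250 = (5^5 · 18); the sign does not affect v_p). Step 3 — |x − y|_5 = 5^{-5} = 1/3125.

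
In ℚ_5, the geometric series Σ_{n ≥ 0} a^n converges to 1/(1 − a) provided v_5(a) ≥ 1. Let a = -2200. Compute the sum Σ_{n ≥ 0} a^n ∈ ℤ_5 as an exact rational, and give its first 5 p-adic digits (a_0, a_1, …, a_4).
Σ a^n = 1/(1 − a) = 1/2201;  first 5 digits = (1, 0, 2, 2, 0)

v_5(a) = 2 ≥ 1, so the series converges in ℤ_5 to 1/(1 − a) = 1/(1 − (-2200)) = 1/2201. Expand this rational in ℤ_5: compute digits iteratively via d_i = x_i mod 5, x_{i+1} = (x_i − d_i)/5. The first 5 digits are (1, 0, 2, 2, 0).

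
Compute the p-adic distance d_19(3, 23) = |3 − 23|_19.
d_19(3, 23) = 1

Step 1 — x − y = 3 − 23 = -20. Step 2 — v_19(-20) = 0 (factor: -20 = −(19^0 · 20); the sign does not affect v_p). Step 3 — |x − y|_19 = 19^{0} = 1.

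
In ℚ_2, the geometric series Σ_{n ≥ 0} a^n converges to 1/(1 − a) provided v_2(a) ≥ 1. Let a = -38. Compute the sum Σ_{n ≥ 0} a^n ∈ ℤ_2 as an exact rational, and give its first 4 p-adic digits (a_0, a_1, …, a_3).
Σ a^n = 1/(1 − a) = 1/39;  first 4 digits = (1, 1, 1, 0)

v_2(a) = 1 ≥ 1, so the series converges in ℤ_2 to 1/(1 − a) = 1/(1 − (-38)) = 1/39. Expand this rational in ℤ_2: compute digits iteratively via d_i = x_i mod 2, x_{i+1} = (x_i − d_i)/2. The first 4 digits are (1, 1, 1, 0).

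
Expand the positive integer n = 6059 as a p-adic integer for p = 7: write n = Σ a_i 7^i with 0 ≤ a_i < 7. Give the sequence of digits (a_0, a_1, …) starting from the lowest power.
(a_0, a_1, …) = (4, 4, 4, 3, 2)

Repeated division by 7 gives the digits low-to-high: 6059 = 4 + 4·7^1 + 4·7^2 + 3·7^3 + 2·7^4. Digit sequence: (4, 4, 4, 3, 2).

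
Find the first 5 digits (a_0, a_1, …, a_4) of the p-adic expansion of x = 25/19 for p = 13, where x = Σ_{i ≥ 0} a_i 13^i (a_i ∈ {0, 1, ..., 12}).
(a_0, …, a_4) = (2, 2, 6, 5, 3)

v_13(25/19) = 0 (numerator and denominator both coprime to 13), so x ∈ ℤ_13^×. Compute digits iteratively via a_i = x_i mod 13, x_{i+1} = (x_i − a_i)/13, with x_0 = x:
  x_0 = 25/19;  a_0 = 2;  x_1 = (x_0 − 2)/13 = -1/19
  x_1 = -1/19;  a_1 = 2;  x_2 = (x_1 − 2)/13 = -3/19
  x_2 = -3/19;  a_2 = 6;  x_3 = (x_2 − 6)/13 = -9/19
  x_3 = -9/19;  a_3 = 5;  x_4 = (x_3 − 5)/13 = -8/19
  x_4 = -8/19;  a_4 = 3;  x_5 = (x_4 − 3)/13 = -5/19
Digits: (2, 2, 6, 5, 3).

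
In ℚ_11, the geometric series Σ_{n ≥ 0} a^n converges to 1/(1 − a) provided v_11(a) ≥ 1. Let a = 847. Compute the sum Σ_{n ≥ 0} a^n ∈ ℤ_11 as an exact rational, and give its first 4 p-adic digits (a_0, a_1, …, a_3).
Σ a^n = 1/(1 − a) = -1/846;  first 4 digits = (1, 0, 7, 0)

v_11(a) = 2 ≥ 1, so the series converges in ℤ_11 to 1/(1 − a) = 1/(1 − 847) = -1/846. Expand this rational in ℤ_11: compute digits iteratively via d_i = x_i mod 11, x_{i+1} = (x_i − d_i)/11. The first 4 digits are (1, 0, 7, 0).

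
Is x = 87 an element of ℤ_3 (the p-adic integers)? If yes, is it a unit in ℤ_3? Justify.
x ∈ ℤ_3 but not a unit; v_3(x) = 1 > 0

ℤ_3 = {x ∈ ℚ_3 : v_3(x) ≥ 0} and ℤ_3^× = {x ∈ ℤ_3 : v_3(x) = 0}. Here v_3(87) = v_3(num) − v_3(den) = 1; compare against these criteria.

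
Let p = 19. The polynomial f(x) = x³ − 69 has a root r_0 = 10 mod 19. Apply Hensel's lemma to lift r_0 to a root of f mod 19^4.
r_3 = 75060 (mod 130321)

Hensel: r_{i+1} = r_i − f(r_i)/f′(r_i) mod 19^{i+2}, where f′(x) = 3x². Iterate:
  r_0 = 10 (mod 19)
  r_1 = 333 (mod 361)
  r_2 = 6470 (mod 6859)
  r_3 = 75060 (mod 130321)
Final: r = 75060 with f(r) ≡ 0 mod 19^4.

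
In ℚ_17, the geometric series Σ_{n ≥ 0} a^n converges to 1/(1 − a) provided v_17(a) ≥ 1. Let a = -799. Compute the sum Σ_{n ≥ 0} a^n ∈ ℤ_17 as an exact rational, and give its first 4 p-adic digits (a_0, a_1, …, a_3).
Σ a^n = 1/(1 − a) = 1/800;  first 4 digits = (1, 4, 13, 6)

v_17(a) = 1 ≥ 1, so the series converges in ℤ_17 to 1/(1 − a) = 1/(1 − (-799)) = 1/800. Expand this rational in ℤ_17: compute digits iteratively via d_i = x_i mod 17, x_{i+1} = (x_i − d_i)/17. The first 4 digits are (1, 4, 13, 6).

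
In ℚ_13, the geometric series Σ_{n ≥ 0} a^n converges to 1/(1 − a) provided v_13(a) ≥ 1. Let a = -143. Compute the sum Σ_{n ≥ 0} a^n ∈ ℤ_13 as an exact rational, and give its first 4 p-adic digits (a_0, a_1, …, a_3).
Σ a^n = 1/(1 − a) = 1/144;  first 4 digits = (1, 2, 3, 4)

v_13(a) = 1 ≥ 1, so the series converges in ℤ_13 to 1/(1 − a) = 1/(1 − (-143)) = 1/144. Expand this rational in ℤ_13: compute digits iteratively via d_i = x_i mod 13, x_{i+1} = (x_i − d_i)/13. The first 4 digits are (1, 2, 3, 4).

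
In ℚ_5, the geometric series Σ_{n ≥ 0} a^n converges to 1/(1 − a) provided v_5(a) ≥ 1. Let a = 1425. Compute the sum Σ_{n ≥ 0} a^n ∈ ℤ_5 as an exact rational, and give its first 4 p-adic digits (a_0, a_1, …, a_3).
Σ a^n = 1/(1 − a) = -1/1424;  first 4 digits = (1, 0, 2, 1)

v_5(a) = 2 ≥ 1, so the series converges in ℤ_5 to 1/(1 − a) = 1/(1 − 1425) = -1/1424. Expand this rational in ℤ_5: compute digits iteratively via d_i = x_i mod 5, x_{i+1} = (x_i − d_i)/5. The first 4 digits are (1, 0, 2, 1).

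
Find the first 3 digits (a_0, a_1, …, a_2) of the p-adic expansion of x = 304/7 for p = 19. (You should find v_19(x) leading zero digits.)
(a_0, …, a_2) = (0, 5, 8)

v_19(304/7) = 1, so a_0 = ... = a_0 = 0. Factor out: x = 19^1 · u with u = 16/7 a unit in ℤ_19. Expand u iteratively via a_{v+i} = u_i mod 19, u_{i+1} = (u_i − a_{v+i})/19:
  u_0 = 16/7;  a_1 = 5;  u_1 = (u_0 − 5)/19 = -1/7
  u_1 = -1/7;  a_2 = 8;  u_2 = (u_1 − 8)/19 = -3/7
Digits: (0, 5, 8).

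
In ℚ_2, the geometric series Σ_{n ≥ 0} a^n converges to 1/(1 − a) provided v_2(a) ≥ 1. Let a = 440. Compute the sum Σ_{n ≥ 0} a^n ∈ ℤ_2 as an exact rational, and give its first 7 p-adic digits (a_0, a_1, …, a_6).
Σ a^n = 1/(1 − a) = -1/439;  first 7 digits = (1, 0, 0, 1, 1, 1, 1)

v_2(a) = 3 ≥ 1, so the series converges in ℤ_2 to 1/(1 − a) = 1/(1 − 440) = -1/439. Expand this rational in ℤ_2: compute digits iteratively via d_i = x_i mod 2, x_{i+1} = (x_i − d_i)/2. The first 7 digits are (1, 0, 0, 1, 1, 1, 1).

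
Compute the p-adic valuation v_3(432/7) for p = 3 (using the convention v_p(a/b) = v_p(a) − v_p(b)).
v_3(432/7) = 3

Factor powers of 3 from the numerator and denominator of the reduced fraction: 432 = 3^3 · 16 and 7 = 3^0 · 7. Apply v_p(a/b) = v_p(a) − v_p(b): v_3(432/7) = 3 − 0 = 3.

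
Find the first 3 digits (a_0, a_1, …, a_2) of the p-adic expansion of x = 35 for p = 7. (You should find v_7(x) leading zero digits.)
(a_0, …, a_2) = (0, 5, 0)

v_7(35) = 1, so a_0 = ... = a_0 = 0. Factor out: x = 7^1 · u with u = 5 a unit in ℤ_7. Expand u iteratively via a_{v+i} = u_i mod 7, u_{i+1} = (u_i − a_{v+i})/7:
  u_0 = 5;  a_1 = 5;  u_1 = (u_0 − 5)/7 = 0
  u_1 = 0;  a_2 = 0;  u_2 = (u_1 − 0)/7 = 0
Digits: (0, 5, 0).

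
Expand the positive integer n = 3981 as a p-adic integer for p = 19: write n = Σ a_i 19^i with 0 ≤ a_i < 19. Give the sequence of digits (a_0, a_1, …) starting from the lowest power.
(a_0, a_1, …) = (10, 0, 11)

Repeated division by 19 gives the digits low-to-high: 3981 = 10 + 11·19^2. Digit sequence: (10, 0, 11).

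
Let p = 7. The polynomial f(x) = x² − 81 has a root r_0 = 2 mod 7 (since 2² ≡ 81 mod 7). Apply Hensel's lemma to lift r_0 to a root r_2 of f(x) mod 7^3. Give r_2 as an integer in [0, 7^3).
r_2 = 9 (mod 343)

Hensel's recurrence: r_{i+1} = r_i − f(r_i)·(f′(r_i))^{-1} mod 7^{i+2}, with f′(x) = 2x. Iterate:
  r_0 = 2 (mod 7)
  r_1 = 9 (mod 49)
  r_2 = 9 (mod 343)
Final: r_2 = 9, and one checks f(r_2) ≡ 0 mod 7^3.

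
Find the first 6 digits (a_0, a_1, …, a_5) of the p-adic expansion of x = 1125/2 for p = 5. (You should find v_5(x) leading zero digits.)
(a_0, …, a_5) = (0, 0, 0, 2, 3, 2)

v_5(1125/2) = 3, so a_0 = ... = a_2 = 0. Factor out: x = 5^3 · u with u = 9/2 a unit in ℤ_5. Expand u iteratively via a_{v+i} = u_i mod 5, u_{i+1} = (u_i − a_{v+i})/5:
  u_0 = 9/2;  a_3 = 2;  u_1 = (u_0 − 2)/5 = 1/2
  u_1 = 1/2;  a_4 = 3;  u_2 = (u_1 − 3)/5 = -1/2
  u_2 = -1/2;  a_5 = 2;  u_3 = (u_2 − 2)/5 = -1/2
Digits: (0, 0, 0, 2, 3, 2).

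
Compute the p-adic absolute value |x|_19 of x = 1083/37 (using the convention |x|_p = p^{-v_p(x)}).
|1083/37|_19 = 1/361

Step 1 — compute v_19(x) by factoring powers of 19 out of the numerator and denominator: v_19(1083/37) = 2. Step 2 — apply |x|_p = p^{-v_p(x)} = 19^{-2} = 1/361.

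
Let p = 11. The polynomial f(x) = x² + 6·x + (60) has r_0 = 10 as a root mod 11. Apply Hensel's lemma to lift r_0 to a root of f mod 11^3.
r_2 = 1165 (mod 1331)

Hensel: r_{i+1} = r_i − f(r_i)·(f′(r_i))^{-1} mod 11^{i+2}, f′(x) = 2x + 6. Iterate:
  r_0 = 10 (mod 11)
  r_1 = 76 (mod 121)
  r_2 = 1165 (mod 1331)
Final: r = 1165 satisfies f(r) ≡ 0 mod 11^3.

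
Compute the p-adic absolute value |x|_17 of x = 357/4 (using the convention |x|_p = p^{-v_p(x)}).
|357/4|_17 = 1/17

Step 1 — compute v_17(x) by factoring powers of 17 out of the numerator and denominator: v_17(357/4) = 1. Step 2 — apply |x|_p = p^{-v_p(x)} = 17^{-1} = 1/17.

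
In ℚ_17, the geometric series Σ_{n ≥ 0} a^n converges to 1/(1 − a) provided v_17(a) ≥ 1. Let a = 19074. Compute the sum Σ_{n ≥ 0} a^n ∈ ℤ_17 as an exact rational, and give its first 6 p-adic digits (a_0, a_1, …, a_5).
Σ a^n = 1/(1 − a) = -1/19073;  first 6 digits = (1, 0, 15, 3, 4, 1)

v_17(a) = 2 ≥ 1, so the series converges in ℤ_17 to 1/(1 − a) = 1/(1 − 19074) = -1/19073. Expand this rational in ℤ_17: compute digits iteratively via d_i = x_i mod 17, x_{i+1} = (x_i − d_i)/17. The first 6 digits are (1, 0, 15, 3, 4, 1).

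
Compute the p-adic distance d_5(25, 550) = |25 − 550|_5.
d_5(25, 550) = 1/25

Step 1 — x − y = 25 − 550 = -525. Step 2 — v_5(-525) = 2 (factor: -525 = −(5^2 · 21); the sign does not affect v_p). Step 3 — |x − y|_5 = 5^{-2} = 1/25.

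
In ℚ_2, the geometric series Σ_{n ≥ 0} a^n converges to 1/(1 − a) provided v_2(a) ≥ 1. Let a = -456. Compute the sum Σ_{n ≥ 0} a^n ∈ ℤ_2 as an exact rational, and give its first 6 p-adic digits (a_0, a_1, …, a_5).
Σ a^n = 1/(1 − a) = 1/457;  first 6 digits = (1, 0, 0, 1, 1, 1)

v_2(a) = 3 ≥ 1, so the series converges in ℤ_2 to 1/(1 − a) = 1/(1 − (-456)) = 1/457. Expand this rational in ℤ_2: compute digits iteratively via d_i = x_i mod 2, x_{i+1} = (x_i − d_i)/2. The first 6 digits are (1, 0, 0, 1, 1, 1).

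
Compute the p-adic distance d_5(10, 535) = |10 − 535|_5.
d_5(10, 535) = 1/25

Step 1 — x − y = 10 − 535 = -525. Step 2 — v_5(-525) = 2 (factor: -525 = −(5^2 · 21); the sign does not affect v_p). Step 3 — |x − y|_5 = 5^{-2} = 1/25.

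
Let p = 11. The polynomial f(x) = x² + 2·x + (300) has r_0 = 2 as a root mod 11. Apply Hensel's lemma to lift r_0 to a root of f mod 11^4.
r_3 = 4589 (mod 14641)

Hensel: r_{i+1} = r_i − f(r_i)·(f′(r_i))^{-1} mod 11^{i+2}, f′(x) = 2x + 2. Iterate:
  r_0 = 2 (mod 11)
  r_1 = 112 (mod 121)
  r_2 = 596 (mod 1331)
  r_3 = 4589 (mod 14641)
Final: r = 4589 satisfies f(r) ≡ 0 mod 11^4.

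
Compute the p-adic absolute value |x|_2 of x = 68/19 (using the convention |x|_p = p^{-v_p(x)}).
|68/19|_2 = 1/4

Step 1 — compute v_2(x) by factoring powers of 2 out of the numerator and denominator: v_2(68/19) = 2. Step 2 — apply |x|_p = p^{-v_p(x)} = 2^{-2} = 1/4.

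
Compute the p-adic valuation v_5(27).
v_5(27) = 0

v_5(n) is the largest exponent k such that 5^k divides n. Factor out: 27 = 5^0 · 27. (Sign doesn't affect v_p.) So v_5(27) = 0.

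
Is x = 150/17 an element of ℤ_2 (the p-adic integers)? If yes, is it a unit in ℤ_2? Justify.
x ∈ ℤ_2 but not a unit; v_2(x) = 1 > 0

ℤ_2 = {x ∈ ℚ_2 : v_2(x) ≥ 0} and ℤ_2^× = {x ∈ ℤ_2 : v_2(x) = 0}. Here v_2(150/17) = v_2(num) − v_2(den) = 1; compare against these criteria.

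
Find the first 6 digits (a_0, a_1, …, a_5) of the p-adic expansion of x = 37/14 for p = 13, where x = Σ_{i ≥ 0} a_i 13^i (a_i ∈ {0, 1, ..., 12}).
(a_0, …, a_5) = (11, 4, 8, 4, 8, 4)

v_13(37/14) = 0 (numerator and denominator both coprime to 13), so x ∈ ℤ_13^×. Compute digits iteratively via a_i = x_i mod 13, x_{i+1} = (x_i − a_i)/13, with x_0 = x:
  x_0 = 37/14;  a_0 = 11;  x_1 = (x_0 − 11)/13 = -9/14
  x_1 = -9/14;  a_1 = 4;  x_2 = (x_1 − 4)/13 = -5/14
  x_2 = -5/14;  a_2 = 8;  x_3 = (x_2 − 8)/13 = -9/14
  x_3 = -9/14;  a_3 = 4;  x_4 = (x_3 − 4)/13 = -5/14
  x_4 = -5/14;  a_4 = 8;  x_5 = (x_4 − 8)/13 = -9/14
  x_5 = -9/14;  a_5 = 4;  x_6 = (x_5 − 4)/13 = -5/14
Digits: (11, 4, 8, 4, 8, 4).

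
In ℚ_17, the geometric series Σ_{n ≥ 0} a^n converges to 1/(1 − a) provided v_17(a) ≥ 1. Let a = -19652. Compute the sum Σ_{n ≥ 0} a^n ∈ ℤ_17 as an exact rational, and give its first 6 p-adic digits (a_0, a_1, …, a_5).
Σ a^n = 1/(1 − a) = 1/19653;  first 6 digits = (1, 0, 0, 13, 16, 16)

v_17(a) = 3 ≥ 1, so the series converges in ℤ_17 to 1/(1 − a) = 1/(1 − (-19652)) = 1/19653. Expand this rational in ℤ_17: compute digits iteratively via d_i = x_i mod 17, x_{i+1} = (x_i − d_i)/17. The first 6 digits are (1, 0, 0, 13, 16, 16).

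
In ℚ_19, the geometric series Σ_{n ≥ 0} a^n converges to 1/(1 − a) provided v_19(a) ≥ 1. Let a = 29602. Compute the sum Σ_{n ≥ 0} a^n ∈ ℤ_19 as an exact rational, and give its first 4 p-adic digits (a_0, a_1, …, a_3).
Σ a^n = 1/(1 − a) = -1/29601;  first 4 digits = (1, 0, 6, 4)

v_19(a) = 2 ≥ 1, so the series converges in ℤ_19 to 1/(1 − a) = 1/(1 − 29602) = -1/29601. Expand this rational in ℤ_19: compute digits iteratively via d_i = x_i mod 19, x_{i+1} = (x_i − d_i)/19. The first 4 digits are (1, 0, 6, 4).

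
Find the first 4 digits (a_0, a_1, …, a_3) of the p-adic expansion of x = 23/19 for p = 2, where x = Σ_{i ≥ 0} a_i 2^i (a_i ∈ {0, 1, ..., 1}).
(a_0, …, a_3) = (1, 0, 1, 1)

v_2(23/19) = 0 (numerator and denominator both coprime to 2), so x ∈ ℤ_2^×. Compute digits iteratively via a_i = x_i mod 2, x_{i+1} = (x_i − a_i)/2, with x_0 = x:
  x_0 = 23/19;  a_0 = 1;  x_1 = (x_0 − 1)/2 = 2/19
  x_1 = 2/19;  a_1 = 0;  x_2 = (x_1 − 0)/2 = 1/19
  x_2 = 1/19;  a_2 = 1;  x_3 = (x_2 − 1)/2 = -9/19
  x_3 = -9/19;  a_3 = 1;  x_4 = (x_3 − 1)/2 = -14/19
Digits: (1, 0, 1, 1).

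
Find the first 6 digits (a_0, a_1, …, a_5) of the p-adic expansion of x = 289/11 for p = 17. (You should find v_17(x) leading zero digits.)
(a_0, …, a_5) = (0, 0, 14, 10, 4, 9)

v_17(289/11) = 2, so a_0 = ... = a_1 = 0. Factor out: x = 17^2 · u with u = 1/11 a unit in ℤ_17. Expand u iteratively via a_{v+i} = u_i mod 17, u_{i+1} = (u_i − a_{v+i})/17:
  u_0 = 1/11;  a_2 = 14;  u_1 = (u_0 − 14)/17 = -9/11
  u_1 = -9/11;  a_3 = 10;  u_2 = (u_1 − 10)/17 = -7/11
  u_2 = -7/11;  a_4 = 4;  u_3 = (u_2 − 4)/17 = -3/11
  u_3 = -3/11;  a_5 = 9;  u_4 = (u_3 − 9)/17 = -6/11
Digits: (0, 0, 14, 10, 4, 9).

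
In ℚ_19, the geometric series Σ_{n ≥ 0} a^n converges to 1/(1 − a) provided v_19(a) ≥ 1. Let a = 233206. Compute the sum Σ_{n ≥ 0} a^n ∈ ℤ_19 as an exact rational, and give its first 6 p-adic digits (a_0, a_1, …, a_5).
Σ a^n = 1/(1 − a) = -1/233205;  first 6 digits = (1, 0, 0, 15, 1, 0)

v_19(a) = 3 ≥ 1, so the series converges in ℤ_19 to 1/(1 − a) = 1/(1 − 233206) = -1/233205. Expand this rational in ℤ_19: compute digits iteratively via d_i = x_i mod 19, x_{i+1} = (x_i − d_i)/19. The first 6 digits are (1, 0, 0, 15, 1, 0).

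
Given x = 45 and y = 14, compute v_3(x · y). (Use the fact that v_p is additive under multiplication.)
v_3(630) = 2

v_p(x) = 2 (factor: 45 = 3^2 · 5); v_p(y) = 0 (factor: 14 = 3^0 · 14). Additivity: v_p(xy) = v_p(x) + v_p(y) = 2 + 0 = 2. (Direct check: xy = 630 = 3^2 · (70).)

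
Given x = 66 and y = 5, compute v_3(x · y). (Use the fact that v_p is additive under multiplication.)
v_3(330) = 1

v_p(x) = 1 (factor: 66 = 3^1 · 22); v_p(y) = 0 (factor: 5 = 3^0 · 5). Additivity: v_p(xy) = v_p(x) + v_p(y) = 1 + 0 = 1. (Direct check: xy = 330 = 3^1 · (110).)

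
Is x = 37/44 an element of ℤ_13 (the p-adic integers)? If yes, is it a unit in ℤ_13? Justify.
x ∈ ℤ_13^× (unit); v_13(x) = 0

ℤ_13 = {x ∈ ℚ_13 : v_13(x) ≥ 0} and ℤ_13^× = {x ∈ ℤ_13 : v_13(x) = 0}. Here v_13(37/44) = v_13(num) − v_13(den) = 0; compare against these criteria.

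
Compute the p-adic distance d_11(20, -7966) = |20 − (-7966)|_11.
d_11(20, -7966) = 1/1331

Step 1 — x − y = 20 − (-7966) = 7986. Step 2 — v_11(7986) = 3 (factor: 7986 = (11^3 · 6); the sign does not affect v_p). Step 3 — |x − y|_11 = 11^{-3} = 1/1331.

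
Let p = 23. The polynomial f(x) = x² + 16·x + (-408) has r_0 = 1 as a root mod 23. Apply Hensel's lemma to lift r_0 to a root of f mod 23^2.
r_1 = 346 (mod 529)

Hensel: r_{i+1} = r_i − f(r_i)·(f′(r_i))^{-1} mod 23^{i+2}, f′(x) = 2x + 16. Iterate:
  r_0 = 1 (mod 23)
  r_1 = 346 (mod 529)
Final: r = 346 satisfies f(r) ≡ 0 mod 23^2.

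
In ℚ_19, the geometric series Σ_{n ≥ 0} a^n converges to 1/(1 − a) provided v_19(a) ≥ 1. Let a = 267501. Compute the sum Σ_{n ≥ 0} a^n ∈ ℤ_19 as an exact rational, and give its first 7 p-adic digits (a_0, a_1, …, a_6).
Σ a^n = 1/(1 − a) = -1/267500;  first 7 digits = (1, 0, 0, 1, 2, 0, 1)

v_19(a) = 3 ≥ 1, so the series converges in ℤ_19 to 1/(1 − a) = 1/(1 − 267501) = -1/267500. Expand this rational in ℤ_19: compute digits iteratively via d_i = x_i mod 19, x_{i+1} = (x_i − d_i)/19. The first 7 digits are (1, 0, 0, 1, 2, 0, 1).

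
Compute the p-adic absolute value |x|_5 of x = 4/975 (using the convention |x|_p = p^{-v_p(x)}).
|4/975|_5 = 25

Step 1 — compute v_5(x) by factoring powers of 5 out of the numerator and denominator: v_5(4/975) = -2. Step 2 — apply |x|_p = p^{-v_p(x)} = 5^{2} = 25.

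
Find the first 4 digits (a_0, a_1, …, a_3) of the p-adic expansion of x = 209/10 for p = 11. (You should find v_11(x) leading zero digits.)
(a_0, …, a_3) = (0, 3, 1, 1)

v_11(209/10) = 1, so a_0 = ... = a_0 = 0. Factor out: x = 11^1 · u with u = 19/10 a unit in ℤ_11. Expand u iteratively via a_{v+i} = u_i mod 11, u_{i+1} = (u_i − a_{v+i})/11:
  u_0 = 19/10;  a_1 = 3;  u_1 = (u_0 − 3)/11 = -1/10
  u_1 = -1/10;  a_2 = 1;  u_2 = (u_1 − 1)/11 = -1/10
  u_2 = -1/10;  a_3 = 1;  u_3 = (u_2 − 1)/11 = -1/10
Digits: (0, 3, 1, 1).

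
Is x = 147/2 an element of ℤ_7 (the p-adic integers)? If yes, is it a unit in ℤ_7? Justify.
x ∈ ℤ_7 but not a unit; v_7(x) = 2 > 0

ℤ_7 = {x ∈ ℚ_7 : v_7(x) ≥ 0} and ℤ_7^× = {x ∈ ℤ_7 : v_7(x) = 0}. Here v_7(147/2) = v_7(num) − v_7(den) = 2; compare against these criteria.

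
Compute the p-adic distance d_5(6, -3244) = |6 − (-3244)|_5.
d_5(6, -3244) = 1/125

Step 1 — x − y = 6 − (-3244) = 3250. Step 2 — v_5(3250) = 3 (factor: 3250 = (5^3 · 26); the sign does not affect v_p). Step 3 — |x − y|_5 = 5^{-3} = 1/125.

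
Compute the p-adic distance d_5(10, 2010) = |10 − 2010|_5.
d_5(10, 2010) = 1/125

Step 1 — x − y = 10 − 2010 = -2000. Step 2 — v_5(-2000) = 3 (factor: -2000 = −(5^3 · 16); the sign does not affect v_p). Step 3 — |x − y|_5 = 5^{-3} = 1/125.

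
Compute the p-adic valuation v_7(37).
v_7(37) = 0

v_7(n) is the largest exponent k such that 7^k divides n. Factor out: 37 = 7^0 · 37. (Sign doesn't affect v_p.) So v_7(37) = 0.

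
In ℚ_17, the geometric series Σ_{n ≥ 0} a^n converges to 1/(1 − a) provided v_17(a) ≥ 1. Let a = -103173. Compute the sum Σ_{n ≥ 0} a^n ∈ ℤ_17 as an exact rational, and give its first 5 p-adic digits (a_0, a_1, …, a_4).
Σ a^n = 1/(1 − a) = 1/103174;  first 5 digits = (1, 0, 0, 13, 15)

v_17(a) = 3 ≥ 1, so the series converges in ℤ_17 to 1/(1 − a) = 1/(1 − (-103173)) = 1/103174. Expand this rational in ℤ_17: compute digits iteratively via d_i = x_i mod 17, x_{i+1} = (x_i − d_i)/17. The first 5 digits are (1, 0, 0, 13, 15).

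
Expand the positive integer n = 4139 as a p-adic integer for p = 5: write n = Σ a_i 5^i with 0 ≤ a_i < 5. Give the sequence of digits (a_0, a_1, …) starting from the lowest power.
(a_0, a_1, …) = (4, 2, 0, 3, 1, 1)

Repeated division by 5 gives the digits low-to-high: 4139 = 4 + 2·5^1 + 3·5^3 + 1·5^4 + 1·5^5. Digit sequence: (4, 2, 0, 3, 1, 1).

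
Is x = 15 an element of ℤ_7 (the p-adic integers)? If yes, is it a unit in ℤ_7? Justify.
x ∈ ℤ_7^× (unit); v_7(x) = 0

ℤ_7 = {x ∈ ℚ_7 : v_7(x) ≥ 0} and ℤ_7^× = {x ∈ ℤ_7 : v_7(x) = 0}. Here v_7(15) = v_7(num) − v_7(den) = 0; compare against these criteria.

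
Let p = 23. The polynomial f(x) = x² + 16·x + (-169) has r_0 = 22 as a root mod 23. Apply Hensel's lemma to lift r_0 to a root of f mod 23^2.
r_1 = 390 (mod 529)

Hensel: r_{i+1} = r_i − f(r_i)·(f′(r_i))^{-1} mod 23^{i+2}, f′(x) = 2x + 16. Iterate:
  r_0 = 22 (mod 23)
  r_1 = 390 (mod 529)
Final: r = 390 satisfies f(r) ≡ 0 mod 23^2.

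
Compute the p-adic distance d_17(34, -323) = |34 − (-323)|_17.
d_17(34, -323) = 1/17

Step 1 — x − y = 34 − (-323) = 357. Step 2 — v_17(357) = 1 (factor: 357 = (17^1 · 21); the sign does not affect v_p). Step 3 — |x − y|_17 = 17^{-1} = 1/17.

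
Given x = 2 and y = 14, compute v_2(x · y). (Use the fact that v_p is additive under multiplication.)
v_2(28) = 2

v_p(x) = 1 (factor: 2 = 2^1 · 1); v_p(y) = 1 (factor: 14 = 2^1 · 7). Additivity: v_p(xy) = v_p(x) + v_p(y) = 1 + 1 = 2. (Direct check: xy = 28 = 2^2 · (7).)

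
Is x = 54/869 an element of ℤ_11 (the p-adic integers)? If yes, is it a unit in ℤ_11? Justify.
x ∉ ℤ_11 (v_11(x) = -1 < 0)

ℤ_11 = {x ∈ ℚ_11 : v_11(x) ≥ 0} and ℤ_11^× = {x ∈ ℤ_11 : v_11(x) = 0}. Here v_11(54/869) = v_11(num) − v_11(den) = -1; compare against these criteria.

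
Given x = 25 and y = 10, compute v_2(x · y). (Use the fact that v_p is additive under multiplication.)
v_2(250) = 1

v_p(x) = 0 (factor: 25 = 2^0 · 25); v_p(y) = 1 (factor: 10 = 2^1 · 5). Additivity: v_p(xy) = v_p(x) + v_p(y) = 0 + 1 = 1. (Direct check: xy = 250 = 2^1 · (125).)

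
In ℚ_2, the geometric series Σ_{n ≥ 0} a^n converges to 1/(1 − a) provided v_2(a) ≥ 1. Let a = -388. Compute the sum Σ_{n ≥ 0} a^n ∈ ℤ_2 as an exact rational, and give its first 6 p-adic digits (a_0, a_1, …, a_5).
Σ a^n = 1/(1 − a) = 1/389;  first 6 digits = (1, 0, 1, 1, 0, 0)

v_2(a) = 2 ≥ 1, so the series converges in ℤ_2 to 1/(1 − a) = 1/(1 − (-388)) = 1/389. Expand this rational in ℤ_2: compute digits iteratively via d_i = x_i mod 2, x_{i+1} = (x_i − d_i)/2. The first 6 digits are (1, 0, 1, 1, 0, 0).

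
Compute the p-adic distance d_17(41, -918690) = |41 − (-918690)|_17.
d_17(41, -918690) = 1/83521

Step 1 — x − y = 41 − (-918690) = 918731. Step 2 — v_17(918731) = 4 (factor: 918731 = (17^4 · 11); the sign does not affect v_p). Step 3 — |x − y|_17 = 17^{-4} = 1/83521.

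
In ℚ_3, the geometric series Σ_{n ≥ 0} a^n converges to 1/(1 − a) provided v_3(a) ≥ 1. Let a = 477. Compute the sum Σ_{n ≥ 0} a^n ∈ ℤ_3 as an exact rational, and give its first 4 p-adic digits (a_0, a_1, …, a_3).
Σ a^n = 1/(1 − a) = -1/476;  first 4 digits = (1, 0, 2, 2)

v_3(a) = 2 ≥ 1, so the series converges in ℤ_3 to 1/(1 − a) = 1/(1 − 477) = -1/476. Expand this rational in ℤ_3: compute digits iteratively via d_i = x_i mod 3, x_{i+1} = (x_i − d_i)/3. The first 4 digits are (1, 0, 2, 2).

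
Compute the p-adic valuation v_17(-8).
v_17(-8) = 0

v_17(n) is the largest exponent k such that 17^k divides n. Factor out: -8 = -17^0 · 8. (Sign doesn't affect v_p.) So v_17(-8) = 0.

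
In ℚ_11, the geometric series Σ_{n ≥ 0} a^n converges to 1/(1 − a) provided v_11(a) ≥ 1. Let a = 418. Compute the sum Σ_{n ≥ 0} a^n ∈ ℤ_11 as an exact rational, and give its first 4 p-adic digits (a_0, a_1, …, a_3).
Σ a^n = 1/(1 − a) = -1/417;  first 4 digits = (1, 5, 6, 3)

v_11(a) = 1 ≥ 1, so the series converges in ℤ_11 to 1/(1 − a) = 1/(1 − 418) = -1/417. Expand this rational in ℤ_11: compute digits iteratively via d_i = x_i mod 11, x_{i+1} = (x_i − d_i)/11. The first 4 digits are (1, 5, 6, 3).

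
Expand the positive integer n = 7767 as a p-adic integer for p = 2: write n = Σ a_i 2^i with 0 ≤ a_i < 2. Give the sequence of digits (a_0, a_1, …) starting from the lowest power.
(a_0, a_1, …) = (1, 1, 1, 0, 1, 0, 1, 0, 0, 1, 1, 1, 1)

Repeated division by 2 gives the digits low-to-high: 7767 = 1 + 1·2^1 + 1·2^2 + 1·2^4 + 1·2^6 + 1·2^9 + 1·2^10 + 1·2^11 + 1·2^12. Digit sequence: (1, 1, 1, 0, 1, 0, 1, 0, 0, 1, 1, 1, 1).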